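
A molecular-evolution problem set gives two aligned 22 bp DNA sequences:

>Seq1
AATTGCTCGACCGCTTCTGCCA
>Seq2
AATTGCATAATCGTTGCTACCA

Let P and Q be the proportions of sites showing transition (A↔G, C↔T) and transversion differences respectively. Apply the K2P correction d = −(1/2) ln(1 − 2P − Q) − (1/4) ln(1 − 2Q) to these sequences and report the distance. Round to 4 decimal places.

Mismatches occur at site 7 (T↔A, transversion), site 8 (C↔T, transition), site 9 (G↔A, transition), site 11 (C↔T, transition), site 14 (C↔T, transition), site 16 (T↔G, transversion), site 19 (G↔A, transition).
Of the 7 differences, 5 transitions and 2 transversions over 22 sites: P = 5/22 = 0.227273, Q = 2/22 = 0.090909.
d = −0.5·ln(0.454545) − 0.25·ln(0.818182) = −0.5·(-0.788458) − 0.25·(-0.200670) = 0.4444.

0.4444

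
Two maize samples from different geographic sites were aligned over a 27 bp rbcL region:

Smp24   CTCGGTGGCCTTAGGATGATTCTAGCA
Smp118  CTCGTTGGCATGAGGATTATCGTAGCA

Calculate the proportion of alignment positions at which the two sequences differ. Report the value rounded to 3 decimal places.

0.222

The sequences differ at positions 5 (G/T), 10 (C/A), 12 (T/G), 18 (G/T), 21 (T/C), 22 (C/G).
There are 6 differences over 27 sites, so p = 6/27 = 0.222.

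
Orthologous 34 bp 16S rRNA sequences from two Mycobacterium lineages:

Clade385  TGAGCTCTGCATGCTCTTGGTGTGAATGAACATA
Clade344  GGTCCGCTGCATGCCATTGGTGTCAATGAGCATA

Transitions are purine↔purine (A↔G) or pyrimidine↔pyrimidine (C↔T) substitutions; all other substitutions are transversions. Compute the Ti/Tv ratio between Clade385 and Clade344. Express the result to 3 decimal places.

0.333

Differing sites — 1:T/G (Tv); 3:A/T (Tv); 4:G/C (Tv); 6:T/G (Tv); 15:T/C (Ti); 16:C/A (Tv); 24:G/C (Tv); 30:A/G (Ti).
Of the 8 differences, 2 transitions and 6 transversions, so Ti/Tv = 2/6 = 0.333.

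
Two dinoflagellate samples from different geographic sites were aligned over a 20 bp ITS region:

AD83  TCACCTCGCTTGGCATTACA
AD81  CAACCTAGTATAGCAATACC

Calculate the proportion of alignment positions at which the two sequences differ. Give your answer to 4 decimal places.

The sequences differ at positions 1 (T/C), 2 (C/A), 7 (C/A), 9 (C/T), 10 (T/A), 12 (G/A), 16 (T/A), 20 (A/C).
There are 8 differences over 20 sites, so p = 8/20 = 0.4000.

0.4000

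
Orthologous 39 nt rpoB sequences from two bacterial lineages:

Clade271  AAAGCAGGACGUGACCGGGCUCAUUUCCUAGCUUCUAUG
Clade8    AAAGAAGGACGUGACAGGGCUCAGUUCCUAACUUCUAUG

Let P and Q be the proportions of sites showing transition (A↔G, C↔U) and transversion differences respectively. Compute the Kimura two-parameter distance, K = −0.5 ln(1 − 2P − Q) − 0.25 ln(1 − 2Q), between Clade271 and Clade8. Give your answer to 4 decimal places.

0.1104

The sequences differ at positions 5 (C/A, transversion), 16 (C/A, transversion), 24 (U/G, transversion), 31 (G/A, transition).
Of the 4 differences, 1 transition and 3 transversions over 39 sites: P = 1/39 = 0.025641, Q = 3/39 = 0.076923.
d = −0.5·ln(0.871795) − 0.25·ln(0.846154) = −0.5·(-0.137201) − 0.25·(-0.167054) = 0.1104.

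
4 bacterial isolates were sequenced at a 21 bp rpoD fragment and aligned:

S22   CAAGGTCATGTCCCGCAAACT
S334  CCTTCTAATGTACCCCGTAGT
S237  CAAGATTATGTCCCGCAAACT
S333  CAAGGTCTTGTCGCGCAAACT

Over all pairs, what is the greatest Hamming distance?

Pairwise Hamming distances:
  S22 vs S334: 10
  S22 vs S237: 2
  S22 vs S333: 2
  S334 vs S237: 10
  S334 vs S333: 12
  S237 vs S333: 4
The largest is 12, between S334 and S333.

12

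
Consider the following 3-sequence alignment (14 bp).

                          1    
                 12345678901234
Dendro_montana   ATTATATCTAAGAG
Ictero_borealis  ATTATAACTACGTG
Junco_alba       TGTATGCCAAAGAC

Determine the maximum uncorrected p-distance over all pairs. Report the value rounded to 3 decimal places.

Pairwise Hamming distances:
  Dendro_montana vs Ictero_borealis: 3
  Dendro_montana vs Junco_alba: 6
  Ictero_borealis vs Junco_alba: 8
The largest is 8 mismatches, between Ictero_borealis and Junco_alba; p = 8/14 = 0.571.

0.571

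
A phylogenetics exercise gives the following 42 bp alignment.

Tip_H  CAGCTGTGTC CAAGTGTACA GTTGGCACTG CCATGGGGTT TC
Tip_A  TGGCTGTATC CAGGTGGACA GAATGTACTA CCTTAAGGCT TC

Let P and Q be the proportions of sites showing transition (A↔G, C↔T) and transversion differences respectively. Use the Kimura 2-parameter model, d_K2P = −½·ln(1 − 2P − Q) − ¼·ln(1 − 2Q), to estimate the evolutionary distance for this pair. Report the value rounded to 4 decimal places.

0.4646

The sequences differ at positions 1 (C/T, transition), 2 (A/G, transition), 8 (G/A, transition), 13 (A/G, transition), 17 (T/G, transversion), 22 (T/A, transversion), 23 (T/A, transversion), 24 (G/T, transversion), 26 (C/T, transition), 30 (G/A, transition), 33 (A/T, transversion), 35 (G/A, transition), 36 (G/A, transition), 39 (T/C, transition).
Of the 14 differences, 9 transitions and 5 transversions over 42 sites: P = 9/42 = 0.214286, Q = 5/42 = 0.119048.
d = −0.5·ln(0.452380) − 0.25·ln(0.761904) = −0.5·(-0.793233) − 0.25·(-0.271935) = 0.4646.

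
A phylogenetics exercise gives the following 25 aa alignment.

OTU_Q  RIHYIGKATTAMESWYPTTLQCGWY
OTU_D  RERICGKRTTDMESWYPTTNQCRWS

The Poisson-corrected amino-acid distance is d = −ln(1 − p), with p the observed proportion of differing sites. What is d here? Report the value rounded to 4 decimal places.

Differing sites — 2:I/E; 3:H/R; 4:Y/I; 5:I/C; 8:A/R; 11:A/D; 20:L/N; 23:G/R; 25:Y/S.
p = 9/25 = 0.360000.
d = −ln(1 − 0.360000) = −ln(0.640000) = 0.4463.

0.4463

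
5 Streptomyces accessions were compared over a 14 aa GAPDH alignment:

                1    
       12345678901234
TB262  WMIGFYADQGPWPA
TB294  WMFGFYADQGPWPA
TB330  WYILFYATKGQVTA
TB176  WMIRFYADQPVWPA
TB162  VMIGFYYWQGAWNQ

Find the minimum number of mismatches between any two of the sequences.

1

Pairwise Hamming distances:
  TB262 vs TB294: 1
  TB262 vs TB330: 7
  TB262 vs TB176: 3
  TB262 vs TB162: 6
  TB294 vs TB330: 8
  TB294 vs TB176: 4
  TB294 vs TB162: 7
  TB330 vs TB176: 8
  TB330 vs TB162: 10
  TB176 vs TB162: 8
The smallest is 1, between TB262 and TB294.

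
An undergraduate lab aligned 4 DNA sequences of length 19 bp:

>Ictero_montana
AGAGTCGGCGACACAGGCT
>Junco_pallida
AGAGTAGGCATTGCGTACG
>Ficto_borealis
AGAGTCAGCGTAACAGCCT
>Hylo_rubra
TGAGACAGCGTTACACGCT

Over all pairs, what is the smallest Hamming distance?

Pairwise Hamming distances:
  Ictero_montana vs Junco_pallida: 9
  Ictero_montana vs Ficto_borealis: 4
  Ictero_montana vs Hylo_rubra: 6
  Junco_pallida vs Ficto_borealis: 9
  Junco_pallida vs Hylo_rubra: 10
  Ficto_borealis vs Hylo_rubra: 5
The smallest is 4, between Ictero_montana and Ficto_borealis.

4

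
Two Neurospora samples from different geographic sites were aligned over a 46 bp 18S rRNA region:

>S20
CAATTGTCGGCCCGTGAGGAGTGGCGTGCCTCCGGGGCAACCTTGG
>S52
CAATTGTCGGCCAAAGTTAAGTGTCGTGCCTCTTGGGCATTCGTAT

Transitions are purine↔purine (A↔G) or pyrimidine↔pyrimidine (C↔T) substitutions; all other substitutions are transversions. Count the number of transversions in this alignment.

9

Mismatches occur at site 13 (C↔A, transversion), site 14 (G↔A, transition), site 15 (T↔A, transversion), site 17 (A↔T, transversion), site 18 (G↔T, transversion), site 19 (G↔A, transition), site 24 (G↔T, transversion), site 33 (C↔T, transition), site 34 (G↔T, transversion), site 40 (A↔T, transversion), site 41 (C↔T, transition), site 43 (T↔G, transversion), site 45 (G↔A, transition), site 46 (G↔T, transversion).
Of the 14 differences, 5 transitions and 9 transversions, so the answer is 9.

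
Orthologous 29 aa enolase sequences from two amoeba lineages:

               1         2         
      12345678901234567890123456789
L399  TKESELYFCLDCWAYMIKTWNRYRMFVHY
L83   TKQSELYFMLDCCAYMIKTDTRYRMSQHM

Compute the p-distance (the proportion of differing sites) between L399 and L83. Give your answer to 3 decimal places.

0.276

The sequences differ at positions 3 (E/Q), 9 (C/M), 13 (W/C), 20 (W/D), 21 (N/T), 26 (F/S), 27 (V/Q), 29 (Y/M).
There are 8 differences over 29 sites, so p = 8/29 = 0.276.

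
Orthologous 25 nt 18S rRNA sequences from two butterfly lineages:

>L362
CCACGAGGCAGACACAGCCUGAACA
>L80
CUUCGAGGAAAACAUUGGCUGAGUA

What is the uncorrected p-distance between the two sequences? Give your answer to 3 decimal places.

0.360

Differing sites — 2:C/U; 3:A/U; 9:C/A; 11:G/A; 15:C/U; 16:A/U; 18:C/G; 23:A/G; 24:C/U.
There are 9 differences over 25 sites, so p = 9/25 = 0.360.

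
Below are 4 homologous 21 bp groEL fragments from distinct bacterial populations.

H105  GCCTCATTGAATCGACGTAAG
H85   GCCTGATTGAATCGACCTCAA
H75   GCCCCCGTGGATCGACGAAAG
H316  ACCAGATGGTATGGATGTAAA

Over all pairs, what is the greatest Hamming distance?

11

Pairwise Hamming distances:
  H105 vs H85: 4
  H105 vs H75: 5
  H105 vs H316: 8
  H85 vs H75: 9
  H85 vs H316: 8
  H75 vs H316: 11
The largest is 11, between H75 and H316.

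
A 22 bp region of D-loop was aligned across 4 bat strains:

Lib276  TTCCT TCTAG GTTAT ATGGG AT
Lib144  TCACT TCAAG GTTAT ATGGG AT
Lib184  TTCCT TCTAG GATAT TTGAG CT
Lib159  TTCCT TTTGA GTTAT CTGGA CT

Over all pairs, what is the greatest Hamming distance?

9

Pairwise Hamming distances:
  Lib276 vs Lib144: 3
  Lib276 vs Lib184: 4
  Lib276 vs Lib159: 6
  Lib144 vs Lib184: 7
  Lib144 vs Lib159: 9
  Lib184 vs Lib159: 7
The largest is 9, between Lib144 and Lib159.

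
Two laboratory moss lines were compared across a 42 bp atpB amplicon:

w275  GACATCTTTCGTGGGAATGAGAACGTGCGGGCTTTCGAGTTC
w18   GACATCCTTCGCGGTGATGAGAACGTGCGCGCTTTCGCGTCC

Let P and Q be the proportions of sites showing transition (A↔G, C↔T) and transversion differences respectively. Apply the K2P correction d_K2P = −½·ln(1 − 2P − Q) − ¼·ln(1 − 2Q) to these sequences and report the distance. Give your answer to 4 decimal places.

0.1904

Differing sites — 7:T/C (Ti); 12:T/C (Ti); 15:G/T (Tv); 16:A/G (Ti); 30:G/C (Tv); 38:A/C (Tv); 41:T/C (Ti).
Of the 7 differences, 4 transitions and 3 transversions over 42 sites: P = 4/42 = 0.095238, Q = 3/42 = 0.071429.
d = −0.5·ln(0.738095) − 0.25·ln(0.857142) = −0.5·(-0.303683) − 0.25·(-0.154152) = 0.1904.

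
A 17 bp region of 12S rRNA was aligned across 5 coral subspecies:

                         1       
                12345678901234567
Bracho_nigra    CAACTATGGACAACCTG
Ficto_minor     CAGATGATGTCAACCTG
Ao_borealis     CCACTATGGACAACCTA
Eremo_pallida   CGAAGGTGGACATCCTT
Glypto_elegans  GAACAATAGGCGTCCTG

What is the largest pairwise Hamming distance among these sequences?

Pairwise Hamming distances:
  Bracho_nigra vs Ficto_minor: 6
  Bracho_nigra vs Ao_borealis: 2
  Bracho_nigra vs Eremo_pallida: 6
  Bracho_nigra vs Glypto_elegans: 6
  Ficto_minor vs Ao_borealis: 8
  Ficto_minor vs Eremo_pallida: 8
  Ficto_minor vs Glypto_elegans: 10
  Ao_borealis vs Eremo_pallida: 6
  Ao_borealis vs Glypto_elegans: 8
  Eremo_pallida vs Glypto_elegans: 9
The largest is 10, between Ficto_minor and Glypto_elegans.

10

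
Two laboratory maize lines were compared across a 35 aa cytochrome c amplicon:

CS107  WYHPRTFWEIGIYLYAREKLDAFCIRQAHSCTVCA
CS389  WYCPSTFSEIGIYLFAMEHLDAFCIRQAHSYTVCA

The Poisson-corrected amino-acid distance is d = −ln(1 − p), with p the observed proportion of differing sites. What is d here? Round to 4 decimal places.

The sequences differ at positions 3 (H/C), 5 (R/S), 8 (W/S), 15 (Y/F), 17 (R/M), 19 (K/H), 31 (C/Y).
p = 7/35 = 0.200000.
d = −ln(1 − 0.200000) = −ln(0.800000) = 0.2231.

0.2231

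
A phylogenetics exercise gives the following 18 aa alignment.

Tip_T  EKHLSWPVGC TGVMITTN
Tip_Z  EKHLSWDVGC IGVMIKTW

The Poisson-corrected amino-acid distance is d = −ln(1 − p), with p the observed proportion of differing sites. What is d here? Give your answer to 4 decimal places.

0.2513

Mismatches occur at site 7 (P→D), site 11 (T→I), site 16 (T→K), site 18 (N→W).
p = 4/18 = 0.222222.
d = −ln(1 − 0.222222) = −ln(0.777778) = 0.2513.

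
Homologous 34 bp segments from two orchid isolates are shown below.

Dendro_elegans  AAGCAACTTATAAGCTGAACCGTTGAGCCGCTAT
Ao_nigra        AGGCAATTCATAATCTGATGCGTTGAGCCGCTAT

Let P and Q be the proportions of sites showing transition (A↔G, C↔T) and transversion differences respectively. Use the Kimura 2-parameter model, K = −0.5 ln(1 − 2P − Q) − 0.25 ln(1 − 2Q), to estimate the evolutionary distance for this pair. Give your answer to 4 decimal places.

0.2023

Differing sites — 2:A/G (Ti); 7:C/T (Ti); 9:T/C (Ti); 14:G/T (Tv); 19:A/T (Tv); 20:C/G (Tv).
Of the 6 differences, 3 transitions and 3 transversions over 34 sites: P = 3/34 = 0.088235, Q = 3/34 = 0.088235.
d = −0.5·ln(0.735295) − 0.25·ln(0.823530) = −0.5·(-0.307483) − 0.25·(-0.194155) = 0.2023.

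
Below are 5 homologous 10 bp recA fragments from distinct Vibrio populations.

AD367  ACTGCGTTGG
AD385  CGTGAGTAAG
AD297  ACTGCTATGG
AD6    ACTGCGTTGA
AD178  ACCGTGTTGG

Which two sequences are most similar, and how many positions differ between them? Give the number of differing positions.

1

Pairwise Hamming distances:
  AD367 vs AD385: 5
  AD367 vs AD297: 2
  AD367 vs AD6: 1
  AD367 vs AD178: 2
  AD385 vs AD297: 7
  AD385 vs AD6: 6
  AD385 vs AD178: 6
  AD297 vs AD6: 3
  AD297 vs AD178: 4
  AD6 vs AD178: 3
The smallest is 1, between AD367 and AD6.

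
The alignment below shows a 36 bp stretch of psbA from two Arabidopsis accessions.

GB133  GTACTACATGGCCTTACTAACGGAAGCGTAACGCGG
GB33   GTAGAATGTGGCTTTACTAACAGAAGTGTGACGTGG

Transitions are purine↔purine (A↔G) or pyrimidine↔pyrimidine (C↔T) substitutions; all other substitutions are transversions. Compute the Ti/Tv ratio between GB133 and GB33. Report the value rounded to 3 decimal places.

The sequences differ at positions 4 (C/G, transversion), 5 (T/A, transversion), 7 (C/T, transition), 8 (A/G, transition), 13 (C/T, transition), 22 (G/A, transition), 27 (C/T, transition), 30 (A/G, transition), 34 (C/T, transition).
Of the 9 differences, 7 transitions and 2 transversions, so Ti/Tv = 7/2 = 3.500.

3.500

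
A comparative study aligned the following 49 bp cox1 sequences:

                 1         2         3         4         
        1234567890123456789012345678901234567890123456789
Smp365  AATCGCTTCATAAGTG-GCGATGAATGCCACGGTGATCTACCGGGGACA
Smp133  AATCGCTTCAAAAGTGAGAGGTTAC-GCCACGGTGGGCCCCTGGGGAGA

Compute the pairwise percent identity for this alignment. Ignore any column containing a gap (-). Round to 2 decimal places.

76.60%

Excluding the 2 gap columns leaves 47 comparable sites.
The sequences differ at positions 11 (T/A), 19 (C/A), 21 (A/G), 23 (G/T), 25 (A/C), 36 (A/G), 37 (T/G), 39 (T/C), 40 (A/C), 42 (C/T), 48 (C/G).
36 of the 47 comparable sites match, so the percent identity is 36/47 × 100 = 76.60%.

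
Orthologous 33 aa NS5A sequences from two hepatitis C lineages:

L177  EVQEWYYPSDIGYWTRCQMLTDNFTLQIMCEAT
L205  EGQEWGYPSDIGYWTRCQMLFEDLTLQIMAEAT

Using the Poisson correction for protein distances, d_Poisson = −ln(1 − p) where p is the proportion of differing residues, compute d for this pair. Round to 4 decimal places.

0.2384

Mismatches occur at site 2 (V→G), site 6 (Y→G), site 21 (T→F), site 22 (D→E), site 23 (N→D), site 24 (F→L), site 30 (C→A).
p = 7/33 = 0.212121.
d = −ln(1 − 0.212121) = −ln(0.787879) = 0.2384.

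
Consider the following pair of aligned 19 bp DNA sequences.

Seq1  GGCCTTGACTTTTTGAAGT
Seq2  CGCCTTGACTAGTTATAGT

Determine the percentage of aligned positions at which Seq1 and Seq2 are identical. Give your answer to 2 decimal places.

73.68%

Mismatches occur at site 1 (G/C), site 11 (T/A), site 12 (T/G), site 15 (G/A), site 16 (A/T).
14 of the 19 sites match, so the percent identity is 14/19 × 100 = 73.68%.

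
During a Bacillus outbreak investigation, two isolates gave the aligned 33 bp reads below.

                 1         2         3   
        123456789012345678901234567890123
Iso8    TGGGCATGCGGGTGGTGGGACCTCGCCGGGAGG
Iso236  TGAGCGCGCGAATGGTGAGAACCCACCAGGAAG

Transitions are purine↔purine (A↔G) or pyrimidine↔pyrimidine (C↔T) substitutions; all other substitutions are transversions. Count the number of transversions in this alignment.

1

The sequences differ at positions 3 (G/A, transition), 6 (A/G, transition), 7 (T/C, transition), 11 (G/A, transition), 12 (G/A, transition), 18 (G/A, transition), 21 (C/A, transversion), 23 (T/C, transition), 25 (G/A, transition), 28 (G/A, transition), 32 (G/A, transition).
Of the 11 differences, 10 transitions and 1 transversion, so the answer is 1.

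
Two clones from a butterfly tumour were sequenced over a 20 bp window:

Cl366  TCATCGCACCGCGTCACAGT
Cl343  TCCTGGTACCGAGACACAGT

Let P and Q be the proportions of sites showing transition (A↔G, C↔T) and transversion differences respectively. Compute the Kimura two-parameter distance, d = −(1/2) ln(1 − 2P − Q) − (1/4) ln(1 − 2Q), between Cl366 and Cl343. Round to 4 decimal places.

Differing sites — 3:A/C (Tv); 5:C/G (Tv); 7:C/T (Ti); 12:C/A (Tv); 14:T/A (Tv).
Of the 5 differences, 1 transition and 4 transversions over 20 sites: P = 1/20 = 0.050000, Q = 4/20 = 0.200000.
d = −0.5·ln(0.700000) − 0.25·ln(0.600000) = −0.5·(-0.356675) − 0.25·(-0.510826) = 0.3060.

0.3060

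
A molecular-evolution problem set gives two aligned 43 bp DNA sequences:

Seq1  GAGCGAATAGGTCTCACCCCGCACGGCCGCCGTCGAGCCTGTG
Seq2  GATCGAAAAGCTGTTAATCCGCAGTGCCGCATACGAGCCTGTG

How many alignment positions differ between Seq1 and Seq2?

The sequences differ at positions 3 (G/T), 8 (T/A), 11 (G/C), 13 (C/G), 15 (C/T), 17 (C/A), 18 (C/T), 24 (C/G), 25 (G/T), 31 (C/A), 32 (G/T), 33 (T/A).
That gives 12 mismatches out of 43 aligned sites, so the Hamming distance is 12.

12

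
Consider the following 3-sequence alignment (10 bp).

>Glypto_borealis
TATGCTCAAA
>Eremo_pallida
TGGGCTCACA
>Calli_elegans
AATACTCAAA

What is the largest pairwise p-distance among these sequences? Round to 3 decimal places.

Pairwise Hamming distances:
  Glypto_borealis vs Eremo_pallida: 3
  Glypto_borealis vs Calli_elegans: 2
  Eremo_pallida vs Calli_elegans: 5
The largest is 5 mismatches, between Eremo_pallida and Calli_elegans; p = 5/10 = 0.500.

0.500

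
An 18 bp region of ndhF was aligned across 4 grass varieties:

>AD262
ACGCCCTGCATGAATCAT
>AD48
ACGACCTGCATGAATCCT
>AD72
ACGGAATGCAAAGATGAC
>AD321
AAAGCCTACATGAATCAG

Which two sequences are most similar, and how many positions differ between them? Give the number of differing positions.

2

Pairwise Hamming distances:
  AD262 vs AD48: 2
  AD262 vs AD72: 8
  AD262 vs AD321: 5
  AD48 vs AD72: 9
  AD48 vs AD321: 6
  AD72 vs AD321: 10
The smallest is 2, between AD262 and AD48.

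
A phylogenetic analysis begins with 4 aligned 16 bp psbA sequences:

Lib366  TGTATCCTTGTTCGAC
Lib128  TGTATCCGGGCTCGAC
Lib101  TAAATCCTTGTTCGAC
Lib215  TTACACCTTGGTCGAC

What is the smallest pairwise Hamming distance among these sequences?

Pairwise Hamming distances:
  Lib366 vs Lib128: 3
  Lib366 vs Lib101: 2
  Lib366 vs Lib215: 5
  Lib128 vs Lib101: 5
  Lib128 vs Lib215: 7
  Lib101 vs Lib215: 4
The smallest is 2, between Lib366 and Lib101.

2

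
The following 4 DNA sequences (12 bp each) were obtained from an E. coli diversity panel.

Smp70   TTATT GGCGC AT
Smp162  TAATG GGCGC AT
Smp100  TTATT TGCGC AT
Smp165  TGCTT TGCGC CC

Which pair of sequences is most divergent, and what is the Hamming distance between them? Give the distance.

6

Pairwise Hamming distances:
  Smp70 vs Smp162: 2
  Smp70 vs Smp100: 1
  Smp70 vs Smp165: 5
  Smp162 vs Smp100: 3
  Smp162 vs Smp165: 6
  Smp100 vs Smp165: 4
The largest is 6, between Smp162 and Smp165.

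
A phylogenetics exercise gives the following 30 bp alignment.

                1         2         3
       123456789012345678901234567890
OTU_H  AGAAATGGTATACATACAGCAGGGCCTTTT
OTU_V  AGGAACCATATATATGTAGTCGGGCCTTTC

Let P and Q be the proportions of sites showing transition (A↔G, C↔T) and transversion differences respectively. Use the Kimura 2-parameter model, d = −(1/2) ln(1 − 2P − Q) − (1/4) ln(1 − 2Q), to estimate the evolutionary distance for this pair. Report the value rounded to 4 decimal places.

0.4939

The sequences differ at positions 3 (A/G, transition), 6 (T/C, transition), 7 (G/C, transversion), 8 (G/A, transition), 13 (C/T, transition), 16 (A/G, transition), 17 (C/T, transition), 20 (C/T, transition), 21 (A/C, transversion), 30 (T/C, transition).
Of the 10 differences, 8 transitions and 2 transversions over 30 sites: P = 8/30 = 0.266667, Q = 2/30 = 0.066667.
d = −0.5·ln(0.399999) − 0.25·ln(0.866666) = −0.5·(-0.916293) − 0.25·(-0.143102) = 0.4939.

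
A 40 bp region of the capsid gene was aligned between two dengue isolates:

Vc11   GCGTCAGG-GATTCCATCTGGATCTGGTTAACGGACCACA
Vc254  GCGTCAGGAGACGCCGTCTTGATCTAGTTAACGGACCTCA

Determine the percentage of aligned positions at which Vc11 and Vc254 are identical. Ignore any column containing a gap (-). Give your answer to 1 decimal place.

Excluding the 1 gap column leaves 39 comparable sites.
The sequences differ at positions 12 (T/C), 13 (T/G), 16 (A/G), 20 (G/T), 26 (G/A), 38 (A/T).
33 of the 39 comparable sites match, so the percent identity is 33/39 × 100 = 84.6%.

84.6%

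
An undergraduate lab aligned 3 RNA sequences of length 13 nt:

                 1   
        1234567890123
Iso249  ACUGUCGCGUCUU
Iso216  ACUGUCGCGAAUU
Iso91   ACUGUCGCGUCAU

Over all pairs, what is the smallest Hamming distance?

Pairwise Hamming distances:
  Iso249 vs Iso216: 2
  Iso249 vs Iso91: 1
  Iso216 vs Iso91: 3
The smallest is 1, between Iso249 and Iso91.

1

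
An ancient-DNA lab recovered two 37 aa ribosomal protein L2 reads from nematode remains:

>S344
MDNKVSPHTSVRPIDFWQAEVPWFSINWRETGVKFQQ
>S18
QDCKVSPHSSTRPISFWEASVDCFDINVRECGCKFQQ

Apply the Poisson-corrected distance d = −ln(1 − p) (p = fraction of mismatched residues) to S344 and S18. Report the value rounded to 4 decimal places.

0.4329

Mismatches occur at site 1 (M→Q), site 3 (N→C), site 9 (T→S), site 11 (V→T), site 15 (D→S), site 18 (Q→E), site 20 (E→S), site 22 (P→D), site 23 (W→C), site 25 (S→D), site 28 (W→V), site 31 (T→C), site 33 (V→C).
p = 13/37 = 0.351351.
d = −ln(1 − 0.351351) = −ln(0.648649) = 0.4329.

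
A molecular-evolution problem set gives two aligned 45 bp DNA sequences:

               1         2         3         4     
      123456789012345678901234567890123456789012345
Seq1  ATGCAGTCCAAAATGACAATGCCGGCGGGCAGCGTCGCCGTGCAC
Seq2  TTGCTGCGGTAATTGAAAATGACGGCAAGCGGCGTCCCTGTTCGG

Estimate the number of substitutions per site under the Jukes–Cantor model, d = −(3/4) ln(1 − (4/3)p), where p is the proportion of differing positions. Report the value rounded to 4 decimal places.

Differing sites — 1:A/T; 5:A/T; 7:T/C; 8:C/G; 9:C/G; 10:A/T; 13:A/T; 17:C/A; 22:C/A; 27:G/A; 28:G/A; 31:A/G; 37:G/C; 39:C/T; 42:G/T; 44:A/G; 45:C/G.
p = 17/45 = 0.377778.
d = −0.75 · ln(1 − (4/3)·0.377778) = −0.75 · ln(0.496296) = −0.75 · (-0.700583) = 0.5254.

0.5254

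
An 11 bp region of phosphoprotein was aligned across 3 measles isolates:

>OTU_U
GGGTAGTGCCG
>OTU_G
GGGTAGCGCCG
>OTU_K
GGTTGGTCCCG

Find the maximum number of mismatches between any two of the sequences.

Pairwise Hamming distances:
  OTU_U vs OTU_G: 1
  OTU_U vs OTU_K: 3
  OTU_G vs OTU_K: 4
The largest is 4, between OTU_G and OTU_K.

4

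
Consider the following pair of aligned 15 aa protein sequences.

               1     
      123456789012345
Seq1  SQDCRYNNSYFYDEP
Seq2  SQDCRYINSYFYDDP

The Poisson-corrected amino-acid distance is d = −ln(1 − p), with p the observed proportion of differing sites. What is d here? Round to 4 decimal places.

0.1431

The sequences differ at positions 7 (N/I), 14 (E/D).
p = 2/15 = 0.133333.
d = −ln(1 − 0.133333) = −ln(0.866667) = 0.1431.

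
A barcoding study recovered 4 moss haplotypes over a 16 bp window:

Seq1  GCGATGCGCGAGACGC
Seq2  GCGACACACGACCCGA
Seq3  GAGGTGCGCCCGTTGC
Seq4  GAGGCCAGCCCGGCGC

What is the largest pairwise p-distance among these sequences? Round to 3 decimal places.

0.688

Pairwise Hamming distances:
  Seq1 vs Seq2: 6
  Seq1 vs Seq3: 6
  Seq1 vs Seq4: 8
  Seq2 vs Seq3: 11
  Seq2 vs Seq4: 10
  Seq3 vs Seq4: 5
The largest is 11 mismatches, between Seq2 and Seq3; p = 11/16 = 0.688.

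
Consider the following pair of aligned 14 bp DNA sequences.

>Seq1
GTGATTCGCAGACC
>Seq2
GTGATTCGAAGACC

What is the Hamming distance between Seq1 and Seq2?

1

A single mismatch occurs at site 9 (C↔A).
That gives 1 mismatch out of 14 aligned sites, so the Hamming distance is 1.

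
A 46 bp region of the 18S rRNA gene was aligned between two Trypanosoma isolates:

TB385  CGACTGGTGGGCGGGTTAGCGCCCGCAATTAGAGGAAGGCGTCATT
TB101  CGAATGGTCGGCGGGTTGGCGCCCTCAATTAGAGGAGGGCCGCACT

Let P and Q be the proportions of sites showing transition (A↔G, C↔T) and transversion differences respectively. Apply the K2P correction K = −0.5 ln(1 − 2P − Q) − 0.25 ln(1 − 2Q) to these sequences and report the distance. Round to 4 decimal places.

0.1979

Differing sites — 4:C/A (Tv); 9:G/C (Tv); 18:A/G (Ti); 25:G/T (Tv); 37:A/G (Ti); 41:G/C (Tv); 42:T/G (Tv); 45:T/C (Ti).
Of the 8 differences, 3 transitions and 5 transversions over 46 sites: P = 3/46 = 0.065217, Q = 5/46 = 0.108696.
d = −0.5·ln(0.760870) − 0.25·ln(0.782608) = −0.5·(-0.273293) − 0.25·(-0.245123) = 0.1979.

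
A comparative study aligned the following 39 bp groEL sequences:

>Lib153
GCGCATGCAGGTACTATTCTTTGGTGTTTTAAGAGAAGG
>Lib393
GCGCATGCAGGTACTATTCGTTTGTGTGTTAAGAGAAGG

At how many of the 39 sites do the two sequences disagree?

Mismatches occur at site 20 (T→G), site 23 (G→T), site 28 (T→G).
That gives 3 mismatches out of 39 aligned sites, so the Hamming distance is 3.

3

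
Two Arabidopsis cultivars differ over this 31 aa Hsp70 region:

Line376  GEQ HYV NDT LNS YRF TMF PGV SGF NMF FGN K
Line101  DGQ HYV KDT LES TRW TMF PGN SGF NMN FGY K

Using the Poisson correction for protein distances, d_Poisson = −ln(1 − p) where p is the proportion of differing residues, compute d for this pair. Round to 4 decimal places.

0.3429

Differing sites — 1:G/D; 2:E/G; 7:N/K; 11:N/E; 13:Y/T; 15:F/W; 21:V/N; 27:F/N; 30:N/Y.
p = 9/31 = 0.290323.
d = −ln(1 − 0.290323) = −ln(0.709677) = 0.3429.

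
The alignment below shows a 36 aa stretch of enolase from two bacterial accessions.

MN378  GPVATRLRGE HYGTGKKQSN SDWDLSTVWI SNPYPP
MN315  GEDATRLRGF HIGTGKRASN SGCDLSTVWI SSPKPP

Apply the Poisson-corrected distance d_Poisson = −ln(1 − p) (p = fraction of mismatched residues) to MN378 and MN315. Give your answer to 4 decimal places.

The sequences differ at positions 2 (P/E), 3 (V/D), 10 (E/F), 12 (Y/I), 17 (K/R), 18 (Q/A), 22 (D/G), 23 (W/C), 32 (N/S), 34 (Y/K).
p = 10/36 = 0.277778.
d = −ln(1 − 0.277778) = −ln(0.722222) = 0.3254.

0.3254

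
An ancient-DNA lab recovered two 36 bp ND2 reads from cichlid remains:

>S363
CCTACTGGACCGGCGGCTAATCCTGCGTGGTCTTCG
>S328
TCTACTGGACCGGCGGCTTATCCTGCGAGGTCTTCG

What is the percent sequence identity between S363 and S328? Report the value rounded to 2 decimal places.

The sequences differ at positions 1 (C/T), 19 (A/T), 28 (T/A).
33 of the 36 sites match, so the percent identity is 33/36 × 100 = 91.67%.

91.67%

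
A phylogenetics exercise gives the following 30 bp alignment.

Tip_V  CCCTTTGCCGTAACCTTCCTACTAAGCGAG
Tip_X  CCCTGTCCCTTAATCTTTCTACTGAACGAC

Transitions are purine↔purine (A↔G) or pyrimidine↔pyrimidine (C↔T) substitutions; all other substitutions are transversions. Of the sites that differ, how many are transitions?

4

Mismatches occur at site 5 (T→G, transversion), site 7 (G→C, transversion), site 10 (G→T, transversion), site 14 (C→T, transition), site 18 (C→T, transition), site 24 (A→G, transition), site 26 (G→A, transition), site 30 (G→C, transversion).
Of the 8 differences, 4 transitions and 4 transversions, so the answer is 4.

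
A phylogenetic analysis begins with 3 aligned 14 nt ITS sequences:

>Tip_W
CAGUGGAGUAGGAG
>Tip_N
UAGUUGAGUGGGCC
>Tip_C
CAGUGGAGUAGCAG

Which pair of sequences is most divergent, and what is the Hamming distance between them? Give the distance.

6

Pairwise Hamming distances:
  Tip_W vs Tip_N: 5
  Tip_W vs Tip_C: 1
  Tip_N vs Tip_C: 6
The largest is 6, between Tip_N and Tip_C.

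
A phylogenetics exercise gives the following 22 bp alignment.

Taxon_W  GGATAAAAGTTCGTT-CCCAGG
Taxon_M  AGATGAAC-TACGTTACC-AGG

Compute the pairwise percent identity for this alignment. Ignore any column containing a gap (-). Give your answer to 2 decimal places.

Excluding the 3 gap columns leaves 19 comparable sites.
Differing sites — 1:G/A; 5:A/G; 8:A/C; 11:T/A.
15 of the 19 comparable sites match, so the percent identity is 15/19 × 100 = 78.95%.

78.95%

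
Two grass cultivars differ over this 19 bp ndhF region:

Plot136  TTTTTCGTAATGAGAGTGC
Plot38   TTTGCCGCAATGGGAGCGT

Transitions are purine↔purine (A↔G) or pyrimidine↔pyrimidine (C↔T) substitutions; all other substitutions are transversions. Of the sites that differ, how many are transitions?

The sequences differ at positions 4 (T/G, transversion), 5 (T/C, transition), 8 (T/C, transition), 13 (A/G, transition), 17 (T/C, transition), 19 (C/T, transition).
Of the 6 differences, 5 transitions and 1 transversion, so the answer is 5.

5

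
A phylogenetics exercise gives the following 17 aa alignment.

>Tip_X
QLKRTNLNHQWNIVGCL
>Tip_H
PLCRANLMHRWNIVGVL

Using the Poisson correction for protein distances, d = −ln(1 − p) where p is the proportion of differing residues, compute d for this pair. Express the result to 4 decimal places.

The sequences differ at positions 1 (Q/P), 3 (K/C), 5 (T/A), 8 (N/M), 10 (Q/R), 16 (C/V).
p = 6/17 = 0.352941.
d = −ln(1 − 0.352941) = −ln(0.647059) = 0.4353.

0.4353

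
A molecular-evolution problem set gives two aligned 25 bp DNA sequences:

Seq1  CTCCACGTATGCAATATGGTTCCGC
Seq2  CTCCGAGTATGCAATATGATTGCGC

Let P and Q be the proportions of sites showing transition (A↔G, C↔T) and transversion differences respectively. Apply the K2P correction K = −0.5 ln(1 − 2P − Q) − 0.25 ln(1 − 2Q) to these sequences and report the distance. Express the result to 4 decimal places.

Mismatches occur at site 5 (A↔G, transition), site 6 (C↔A, transversion), site 19 (G↔A, transition), site 22 (C↔G, transversion).
Of the 4 differences, 2 transitions and 2 transversions over 25 sites: P = 2/25 = 0.080000, Q = 2/25 = 0.080000.
d = −0.5·ln(0.760000) − 0.25·ln(0.840000) = −0.5·(-0.274437) − 0.25·(-0.174353) = 0.1808.

0.1808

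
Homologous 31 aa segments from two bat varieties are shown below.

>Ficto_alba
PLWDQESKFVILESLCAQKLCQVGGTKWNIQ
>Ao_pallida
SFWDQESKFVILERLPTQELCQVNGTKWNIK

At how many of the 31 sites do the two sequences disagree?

Mismatches occur at site 1 (P/S), site 2 (L/F), site 14 (S/R), site 16 (C/P), site 17 (A/T), site 19 (K/E), site 24 (G/N), site 31 (Q/K).
That gives 8 mismatches out of 31 aligned sites, so the Hamming distance is 8.

8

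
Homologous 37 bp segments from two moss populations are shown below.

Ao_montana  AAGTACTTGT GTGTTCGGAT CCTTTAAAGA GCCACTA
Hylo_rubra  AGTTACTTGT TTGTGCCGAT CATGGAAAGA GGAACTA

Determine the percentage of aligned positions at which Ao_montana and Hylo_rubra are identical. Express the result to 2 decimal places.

72.97%

Differing sites — 2:A/G; 3:G/T; 11:G/T; 15:T/G; 17:G/C; 22:C/A; 24:T/G; 25:T/G; 32:C/G; 33:C/A.
27 of the 37 sites match, so the percent identity is 27/37 × 100 = 72.97%.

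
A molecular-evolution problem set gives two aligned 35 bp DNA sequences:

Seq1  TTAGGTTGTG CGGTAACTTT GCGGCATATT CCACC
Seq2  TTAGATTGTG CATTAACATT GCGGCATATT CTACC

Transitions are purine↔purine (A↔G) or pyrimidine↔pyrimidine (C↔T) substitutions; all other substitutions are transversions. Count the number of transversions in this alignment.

The sequences differ at positions 5 (G/A, transition), 12 (G/A, transition), 13 (G/T, transversion), 18 (T/A, transversion), 32 (C/T, transition).
Of the 5 differences, 3 transitions and 2 transversions, so the answer is 2.

2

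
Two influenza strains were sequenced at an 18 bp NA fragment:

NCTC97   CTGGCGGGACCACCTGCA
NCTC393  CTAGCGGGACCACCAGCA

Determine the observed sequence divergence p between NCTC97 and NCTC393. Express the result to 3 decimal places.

Differing sites — 3:G/A; 15:T/A.
There are 2 differences over 18 sites, so p = 2/18 = 0.111.

0.111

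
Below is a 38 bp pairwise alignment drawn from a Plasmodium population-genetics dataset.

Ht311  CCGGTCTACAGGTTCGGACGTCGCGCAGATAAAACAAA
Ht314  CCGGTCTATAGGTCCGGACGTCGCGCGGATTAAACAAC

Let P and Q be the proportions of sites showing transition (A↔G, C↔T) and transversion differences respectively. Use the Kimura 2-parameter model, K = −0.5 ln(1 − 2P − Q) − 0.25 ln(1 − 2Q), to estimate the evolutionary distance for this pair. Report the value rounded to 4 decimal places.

The sequences differ at positions 9 (C/T, transition), 14 (T/C, transition), 27 (A/G, transition), 31 (A/T, transversion), 38 (A/C, transversion).
Of the 5 differences, 3 transitions and 2 transversions over 38 sites: P = 3/38 = 0.078947, Q = 2/38 = 0.052632.
d = −0.5·ln(0.789474) − 0.25·ln(0.894736) = −0.5·(-0.236388) − 0.25·(-0.111227) = 0.1460.

0.1460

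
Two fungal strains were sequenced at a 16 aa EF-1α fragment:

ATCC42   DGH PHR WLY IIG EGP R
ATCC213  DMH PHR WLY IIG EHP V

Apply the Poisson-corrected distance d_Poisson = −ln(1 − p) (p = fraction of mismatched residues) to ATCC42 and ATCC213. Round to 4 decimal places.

Mismatches occur at site 2 (G/M), site 14 (G/H), site 16 (R/V).
p = 3/16 = 0.187500.
d = −ln(1 − 0.187500) = −ln(0.812500) = 0.2076.

0.2076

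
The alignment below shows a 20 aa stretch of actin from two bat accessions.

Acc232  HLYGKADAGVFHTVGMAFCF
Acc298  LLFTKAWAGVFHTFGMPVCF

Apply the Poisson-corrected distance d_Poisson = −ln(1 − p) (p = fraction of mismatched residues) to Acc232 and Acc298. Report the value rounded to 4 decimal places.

Mismatches occur at site 1 (H↔L), site 3 (Y↔F), site 4 (G↔T), site 7 (D↔W), site 14 (V↔F), site 17 (A↔P), site 18 (F↔V).
p = 7/20 = 0.350000.
d = −ln(1 − 0.350000) = −ln(0.650000) = 0.4308.

0.4308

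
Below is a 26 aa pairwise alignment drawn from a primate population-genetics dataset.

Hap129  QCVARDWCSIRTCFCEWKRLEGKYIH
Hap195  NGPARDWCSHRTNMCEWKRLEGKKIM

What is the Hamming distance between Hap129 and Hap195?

The sequences differ at positions 1 (Q/N), 2 (C/G), 3 (V/P), 10 (I/H), 13 (C/N), 14 (F/M), 24 (Y/K), 26 (H/M).
That gives 8 mismatches out of 26 aligned sites, so the Hamming distance is 8.

8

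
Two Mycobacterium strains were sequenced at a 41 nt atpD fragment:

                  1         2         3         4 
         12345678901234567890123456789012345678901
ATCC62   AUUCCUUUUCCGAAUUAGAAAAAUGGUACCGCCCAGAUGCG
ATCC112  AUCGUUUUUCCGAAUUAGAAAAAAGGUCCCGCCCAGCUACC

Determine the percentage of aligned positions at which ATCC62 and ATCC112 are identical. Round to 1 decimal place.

Differing sites — 3:U/C; 4:C/G; 5:C/U; 24:U/A; 28:A/C; 37:A/C; 39:G/A; 41:G/C.
33 of the 41 sites match, so the percent identity is 33/41 × 100 = 80.5%.

80.5%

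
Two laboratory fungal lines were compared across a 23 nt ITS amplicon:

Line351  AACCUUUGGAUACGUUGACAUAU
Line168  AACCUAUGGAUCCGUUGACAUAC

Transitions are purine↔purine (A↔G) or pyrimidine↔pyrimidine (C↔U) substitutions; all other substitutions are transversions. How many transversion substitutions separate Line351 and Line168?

Differing sites — 6:U/A (Tv); 12:A/C (Tv); 23:U/C (Ti).
Of the 3 differences, 1 transition and 2 transversions, so the answer is 2.

2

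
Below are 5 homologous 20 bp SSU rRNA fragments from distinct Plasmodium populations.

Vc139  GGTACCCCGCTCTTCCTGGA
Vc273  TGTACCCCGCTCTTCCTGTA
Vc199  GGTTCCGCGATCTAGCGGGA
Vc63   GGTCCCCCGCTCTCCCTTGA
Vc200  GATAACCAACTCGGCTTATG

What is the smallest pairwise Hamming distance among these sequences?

Pairwise Hamming distances:
  Vc139 vs Vc273: 2
  Vc139 vs Vc199: 6
  Vc139 vs Vc63: 3
  Vc139 vs Vc200: 10
  Vc273 vs Vc199: 8
  Vc273 vs Vc63: 5
  Vc273 vs Vc200: 10
  Vc199 vs Vc63: 7
  Vc199 vs Vc200: 15
  Vc63 vs Vc200: 11
The smallest is 2, between Vc139 and Vc273.

2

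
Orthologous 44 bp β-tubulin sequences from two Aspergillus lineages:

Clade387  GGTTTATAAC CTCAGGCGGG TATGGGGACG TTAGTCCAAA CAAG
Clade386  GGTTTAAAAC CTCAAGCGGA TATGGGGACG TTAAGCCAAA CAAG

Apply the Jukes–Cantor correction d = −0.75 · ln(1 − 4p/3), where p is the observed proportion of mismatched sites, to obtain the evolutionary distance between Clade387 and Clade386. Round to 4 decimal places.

0.1232

Differing sites — 7:T/A; 15:G/A; 20:G/A; 34:G/A; 35:T/G.
p = 5/44 = 0.113636.
d = −0.75 · ln(1 − (4/3)·0.113636) = −0.75 · ln(0.848485) = −0.75 · (-0.164303) = 0.1232.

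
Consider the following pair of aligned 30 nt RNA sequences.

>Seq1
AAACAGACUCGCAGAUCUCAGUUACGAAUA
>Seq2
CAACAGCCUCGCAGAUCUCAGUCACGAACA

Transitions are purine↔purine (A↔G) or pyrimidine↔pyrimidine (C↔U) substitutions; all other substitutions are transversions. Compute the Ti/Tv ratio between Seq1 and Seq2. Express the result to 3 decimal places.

Mismatches occur at site 1 (A/C, transversion), site 7 (A/C, transversion), site 23 (U/C, transition), site 29 (U/C, transition).
Of the 4 differences, 2 transitions and 2 transversions, so Ti/Tv = 2/2 = 1.000.

1.000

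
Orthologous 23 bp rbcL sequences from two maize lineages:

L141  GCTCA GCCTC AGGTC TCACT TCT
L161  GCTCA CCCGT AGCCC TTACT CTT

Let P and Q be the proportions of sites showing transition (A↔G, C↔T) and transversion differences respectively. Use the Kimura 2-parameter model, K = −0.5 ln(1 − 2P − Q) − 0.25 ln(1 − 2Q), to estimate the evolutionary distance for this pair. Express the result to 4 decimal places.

0.4920

The sequences differ at positions 6 (G/C, transversion), 9 (T/G, transversion), 10 (C/T, transition), 13 (G/C, transversion), 14 (T/C, transition), 17 (C/T, transition), 21 (T/C, transition), 22 (C/T, transition).
Of the 8 differences, 5 transitions and 3 transversions over 23 sites: P = 5/23 = 0.217391, Q = 3/23 = 0.130435.
d = −0.5·ln(0.434783) − 0.25·ln(0.739130) = −0.5·(-0.832908) − 0.25·(-0.302281) = 0.4920.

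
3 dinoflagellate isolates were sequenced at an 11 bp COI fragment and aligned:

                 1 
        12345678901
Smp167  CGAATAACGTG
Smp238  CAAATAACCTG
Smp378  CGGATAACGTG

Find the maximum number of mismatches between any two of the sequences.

3

Pairwise Hamming distances:
  Smp167 vs Smp238: 2
  Smp167 vs Smp378: 1
  Smp238 vs Smp378: 3
The largest is 3, between Smp238 and Smp378.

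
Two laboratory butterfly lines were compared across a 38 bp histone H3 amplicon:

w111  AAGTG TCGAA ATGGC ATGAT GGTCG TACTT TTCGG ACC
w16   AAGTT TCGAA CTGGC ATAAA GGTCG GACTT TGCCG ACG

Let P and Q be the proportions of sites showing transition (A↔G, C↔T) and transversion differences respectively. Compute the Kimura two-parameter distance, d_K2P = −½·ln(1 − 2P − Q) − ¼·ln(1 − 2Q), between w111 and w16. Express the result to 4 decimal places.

0.2500

Mismatches occur at site 5 (G/T, transversion), site 11 (A/C, transversion), site 18 (G/A, transition), site 20 (T/A, transversion), site 26 (T/G, transversion), site 32 (T/G, transversion), site 34 (G/C, transversion), site 38 (C/G, transversion).
Of the 8 differences, 1 transition and 7 transversions over 38 sites: P = 1/38 = 0.026316, Q = 7/38 = 0.184211.
d = −0.5·ln(0.763157) − 0.25·ln(0.631578) = −0.5·(-0.270292) − 0.25·(-0.459534) = 0.2500.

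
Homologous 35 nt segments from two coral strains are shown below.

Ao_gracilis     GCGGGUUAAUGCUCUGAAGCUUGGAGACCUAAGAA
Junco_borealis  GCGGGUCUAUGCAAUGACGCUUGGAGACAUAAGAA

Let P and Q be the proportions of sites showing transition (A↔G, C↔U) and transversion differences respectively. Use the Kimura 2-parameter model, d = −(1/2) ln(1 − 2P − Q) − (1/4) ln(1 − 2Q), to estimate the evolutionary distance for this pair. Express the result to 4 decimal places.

Mismatches occur at site 7 (U/C, transition), site 8 (A/U, transversion), site 13 (U/A, transversion), site 14 (C/A, transversion), site 18 (A/C, transversion), site 29 (C/A, transversion).
Of the 6 differences, 1 transition and 5 transversions over 35 sites: P = 1/35 = 0.028571, Q = 5/35 = 0.142857.
d = −0.5·ln(0.800001) − 0.25·ln(0.714286) = −0.5·(-0.223142) − 0.25·(-0.336472) = 0.1957.

0.1957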